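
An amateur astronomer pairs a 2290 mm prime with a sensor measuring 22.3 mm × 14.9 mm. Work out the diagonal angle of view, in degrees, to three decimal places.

0.671°

Sensor diagonal = √(22.3² + 14.9²) = √719.3000 ≈ 26.8198 mm.
Angle of view α = 2·arctan(d/2f) with d = 26.8198 mm and f = 2290 mm.
d/2f = 0.00586; arctan(0.00586) ≈ 0.3355°, so α ≈ 0.6710°.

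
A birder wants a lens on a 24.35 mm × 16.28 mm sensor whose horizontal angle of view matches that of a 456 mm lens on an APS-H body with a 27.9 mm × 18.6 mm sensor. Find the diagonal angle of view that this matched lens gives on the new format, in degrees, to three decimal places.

4.215°

Equal horizontal AOV ⇒ f₂ = f₁ · 24.35/27.9 = 456 × 0.87276 ≈ 397.9785 mm.
Sensor diagonal = √(24.35² + 16.28²) = √857.9609 ≈ 29.2910 mm.
Diagonal AOV on the new format = 2·arctan(29.2910 / (2 × 397.9785)) = 2·arctan(0.03680) ≈ 4.2150°.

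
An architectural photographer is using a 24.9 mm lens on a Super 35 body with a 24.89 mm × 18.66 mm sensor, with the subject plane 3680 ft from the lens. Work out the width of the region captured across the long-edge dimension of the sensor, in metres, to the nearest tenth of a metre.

1121.2 m

dₒ: 3680 ft × 304.8 mm/ft = 1121663.96 mm.
Similar triangles through the lens centre give W/dₒ = w/dᵢ; with 1/f = 1/dₒ + 1/dᵢ this gives W = w·(dₒ − f)/f.
W = 24.89 mm × (1.12166e+06 − 24.9) / 24.9 = 24.89 × 45045.7455 ≈ 1121188.607 mm = 1121.19 m.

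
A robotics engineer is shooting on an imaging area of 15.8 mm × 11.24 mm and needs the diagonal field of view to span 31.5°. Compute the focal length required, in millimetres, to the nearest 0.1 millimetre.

34.4 mm

Sensor diagonal = √(15.8² + 11.24²) = √375.9776 ≈ 19.3901 mm.
From α = 2·arctan(d/2f) we get f = d / (2·tan(α/2)).
With d = 19.3901 mm and α/2 = 15.75°, tan(α/2) ≈ 0.28203, so f ≈ 19.3901 / 0.56406 ≈ 34.3761 mm.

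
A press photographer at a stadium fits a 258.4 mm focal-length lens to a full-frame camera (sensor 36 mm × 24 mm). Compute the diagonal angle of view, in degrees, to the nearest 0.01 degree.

9.57°

Sensor diagonal = √(36² + 24²) = √1872.0000 ≈ 43.2666 mm.
Angle of view α = 2·arctan(d/2f) with d = 43.2666 mm and f = 258.4 mm.
d/2f = 0.08372; arctan(0.08372) ≈ 4.7857°, so α ≈ 9.5713°.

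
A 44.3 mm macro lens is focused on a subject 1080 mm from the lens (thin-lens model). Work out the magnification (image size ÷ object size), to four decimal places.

Thin lens: 1/f = 1/dₒ + 1/dᵢ → 1/dᵢ = 1/44.3 − 1/1080 = 0.0216474 mm⁻¹, so dᵢ ≈ 46.1948 mm.
Magnification m = dᵢ/dₒ = 46.1948/1080 ≈ 0.04277.

0.0428×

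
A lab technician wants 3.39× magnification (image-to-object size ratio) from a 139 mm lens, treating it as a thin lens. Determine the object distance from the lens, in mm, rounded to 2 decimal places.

With m = dᵢ/dₒ and 1/f = 1/dₒ + 1/dᵢ, substituting dᵢ = m·dₒ gives 1/f = (1 + 1/m)/dₒ, hence dₒ = f·(1 + 1/m).
dₒ = 139 × (1 + 1/3.39) = 139 × 1.29499 ≈ 180.003 mm.

180.00 mm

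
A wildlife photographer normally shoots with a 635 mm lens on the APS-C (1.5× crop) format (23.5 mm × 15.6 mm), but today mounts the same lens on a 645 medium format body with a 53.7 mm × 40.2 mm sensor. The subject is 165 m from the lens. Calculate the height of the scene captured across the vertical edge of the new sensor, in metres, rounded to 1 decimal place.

The focal length stays 635 mm; the relevant sensor dimension is now h = 40.2 mm. Object distance dₒ = 165 m = 165000 mm.
Thin-lens field height W = h·(dₒ − f)/f = 40.2 × (165000 − 635)/635 ≈ 10405.469 mm = 10.4055 m.

10.4 m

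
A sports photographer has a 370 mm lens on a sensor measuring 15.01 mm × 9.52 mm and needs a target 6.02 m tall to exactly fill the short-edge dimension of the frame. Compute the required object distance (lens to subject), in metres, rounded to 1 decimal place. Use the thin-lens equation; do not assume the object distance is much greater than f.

W: 6.02 m = 6020 mm.
Magnification m = h/W = dᵢ/dₒ; combined with 1/f = 1/dₒ + 1/dᵢ this gives dₒ = f·(1 + W/h).
dₒ = 370 mm × (1 + 6020/9.52) = 370 × 633.3529 ≈ 234340.588 mm = 234.341 m.

234.3 m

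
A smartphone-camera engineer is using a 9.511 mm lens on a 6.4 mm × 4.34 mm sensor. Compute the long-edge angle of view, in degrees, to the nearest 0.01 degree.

Angle of view α = 2·arctan(w/2f) with w = 6.4 mm and f = 9.511 mm.
w/2f = 0.33645; arctan(0.33645) ≈ 18.5956°, so α ≈ 37.1913°.

37.19°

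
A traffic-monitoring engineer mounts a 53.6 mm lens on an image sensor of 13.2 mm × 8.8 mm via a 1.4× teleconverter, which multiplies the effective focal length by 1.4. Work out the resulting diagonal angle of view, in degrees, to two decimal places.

12.07°

Effective focal length f = 53.6 × 1.4 = 75.04 mm.
Sensor diagonal = √(13.2² + 8.8²) = √251.6800 ≈ 15.8644 mm.
α = 2·arctan(15.864 / (2 × 75.04)) = 2·arctan(0.10571) ≈ 12.0683°.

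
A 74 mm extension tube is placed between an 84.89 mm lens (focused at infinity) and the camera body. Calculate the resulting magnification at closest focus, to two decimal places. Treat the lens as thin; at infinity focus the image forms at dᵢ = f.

0.87×

The tube moves the image plane from f to f + e, so dᵢ = 84.89 + 74 = 158.89 mm. Focus is achieved when 1/f = 1/dₒ + 1/dᵢ, giving dₒ = 1/(1/f − 1/(f+e)).
Magnification m = dᵢ/dₒ = (f+e)·(1/f − 1/(f+e)) = e/f = 74/84.89 ≈ 0.8717.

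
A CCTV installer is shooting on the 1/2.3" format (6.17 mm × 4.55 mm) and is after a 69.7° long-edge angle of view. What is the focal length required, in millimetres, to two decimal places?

From α = 2·arctan(w/2f) we get f = w / (2·tan(α/2)).
With w = 6.17 mm and α/2 = 34.85°, tan(α/2) ≈ 0.69631, so f ≈ 6.17 / 1.39263 ≈ 4.4305 mm.

4.43 mm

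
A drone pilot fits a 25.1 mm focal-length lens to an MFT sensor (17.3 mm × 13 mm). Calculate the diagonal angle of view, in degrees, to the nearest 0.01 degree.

46.64°

Sensor diagonal = √(17.3² + 13²) = √468.2900 ≈ 21.6400 mm.
Angle of view α = 2·arctan(d/2f) with d = 21.6400 mm and f = 25.1 mm.
d/2f = 0.43108; arctan(0.43108) ≈ 23.3197°, so α ≈ 46.6394°.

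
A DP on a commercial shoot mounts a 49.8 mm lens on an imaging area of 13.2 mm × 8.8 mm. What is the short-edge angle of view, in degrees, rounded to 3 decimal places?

10.098°

Angle of view α = 2·arctan(h/2f) with h = 8.8 mm and f = 49.8 mm.
h/2f = 0.08835; arctan(0.08835) ≈ 5.0492°, so α ≈ 10.0983°.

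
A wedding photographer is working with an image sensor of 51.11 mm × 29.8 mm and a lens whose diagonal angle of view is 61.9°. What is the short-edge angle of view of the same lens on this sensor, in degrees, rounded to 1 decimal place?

Sensor diagonal = √(51.11² + 29.8²) = √3500.2721 ≈ 59.1631 mm.
From the diagonal AOV: f = 59.1631 / (2·tan(30.95°)) = 59.1631 / 1.19935 ≈ 49.3294 mm.
Short-edge AOV = 2·arctan(29.8 / (2 × 49.3294)) = 2·arctan(0.30205) ≈ 33.6140°.

33.6°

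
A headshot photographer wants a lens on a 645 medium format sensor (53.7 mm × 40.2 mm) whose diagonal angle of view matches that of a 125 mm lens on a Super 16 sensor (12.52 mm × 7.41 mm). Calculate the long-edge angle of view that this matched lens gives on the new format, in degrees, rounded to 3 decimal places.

5.335°

Sensor diagonal = √(12.52² + 7.41²) = √211.6585 ≈ 14.5485 mm.
Sensor diagonal = √(53.7² + 40.2²) = √4499.7300 ≈ 67.0800 mm.
Equal diagonal AOV ⇒ f₂ = f₁ · 67.0800/14.5485 = 125 × 4.61079 ≈ 576.3488 mm.
Long-edge AOV on the new format = 2·arctan(53.7 / (2 × 576.3488)) = 2·arctan(0.04659) ≈ 5.3345°.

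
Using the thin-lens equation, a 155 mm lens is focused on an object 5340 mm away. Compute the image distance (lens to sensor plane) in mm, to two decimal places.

1/dᵢ = 1/f − 1/dₒ = 1/155 − 1/5340 = 0.0062643 mm⁻¹.
dᵢ = 1/0.0062643 ≈ 159.6336 mm.

159.63 mm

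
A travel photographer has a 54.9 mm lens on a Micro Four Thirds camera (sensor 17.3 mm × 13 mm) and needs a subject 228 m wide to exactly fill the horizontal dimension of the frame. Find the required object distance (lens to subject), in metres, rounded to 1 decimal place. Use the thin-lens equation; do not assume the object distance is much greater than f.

723.6 m

W: 228 m = 228000 mm.
Magnification m = w/W = dᵢ/dₒ; combined with 1/f = 1/dₒ + 1/dᵢ this gives dₒ = f·(1 + W/w).
dₒ = 54.9 mm × (1 + 228000/17.3) = 54.9 × 13180.1908 ≈ 723592.472 mm = 723.592 m.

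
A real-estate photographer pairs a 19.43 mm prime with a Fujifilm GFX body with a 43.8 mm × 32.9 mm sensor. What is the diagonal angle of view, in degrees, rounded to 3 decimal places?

Sensor diagonal = √(43.8² + 32.9²) = √3000.8500 ≈ 54.7800 mm.
Angle of view α = 2·arctan(d/2f) with d = 54.7800 mm and f = 19.43 mm.
d/2f = 1.40968; arctan(1.40968) ≈ 54.6488°, so α ≈ 109.2975°.

109.298°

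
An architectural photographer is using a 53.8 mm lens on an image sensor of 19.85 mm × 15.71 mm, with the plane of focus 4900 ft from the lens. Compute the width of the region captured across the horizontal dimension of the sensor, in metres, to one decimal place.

dₒ: 4900 ft × 304.8 mm/ft = 1493519.95 mm.
Similar triangles through the lens centre give W/dₒ = w/dᵢ; with 1/f = 1/dₒ + 1/dᵢ this gives W = w·(dₒ − f)/f.
W = 19.85 mm × (1.49352e+06 − 53.8) / 53.8 = 19.85 × 27759.5939 ≈ 551027.939 mm = 551.028 m.

551.0 m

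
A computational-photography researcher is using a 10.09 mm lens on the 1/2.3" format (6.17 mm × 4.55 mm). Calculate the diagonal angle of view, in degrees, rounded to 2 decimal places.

41.60°

Sensor diagonal = √(6.17² + 4.55²) = √58.7714 ≈ 7.6663 mm.
Angle of view α = 2·arctan(d/2f) with d = 7.6663 mm and f = 10.09 mm.
d/2f = 0.37989; arctan(0.37989) ≈ 20.8015°, so α ≈ 41.6029°.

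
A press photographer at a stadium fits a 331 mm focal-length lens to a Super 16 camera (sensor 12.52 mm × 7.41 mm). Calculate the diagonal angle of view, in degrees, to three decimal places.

2.518°

Sensor diagonal = √(12.52² + 7.41²) = √211.6585 ≈ 14.5485 mm.
Angle of view α = 2·arctan(d/2f) with d = 14.5485 mm and f = 331 mm.
d/2f = 0.02198; arctan(0.02198) ≈ 1.2590°, so α ≈ 2.5179°.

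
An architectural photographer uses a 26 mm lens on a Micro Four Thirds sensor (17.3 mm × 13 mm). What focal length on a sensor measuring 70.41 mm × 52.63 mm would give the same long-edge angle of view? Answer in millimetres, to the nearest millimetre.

Equal angle of view means equal width/f ratio, so f₂ = f₁ · (width₂/width₁) = 26 × 70.41/17.3.
f₂ = 26 × 4.06994 ≈ 105.818 mm.

106 mm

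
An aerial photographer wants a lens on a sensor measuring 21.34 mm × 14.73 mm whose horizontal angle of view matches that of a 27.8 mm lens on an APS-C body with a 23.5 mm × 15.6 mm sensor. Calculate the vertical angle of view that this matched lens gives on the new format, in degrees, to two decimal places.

32.53°

Equal horizontal AOV ⇒ f₂ = f₁ · 21.34/23.5 = 27.8 × 0.90809 ≈ 25.2448 mm.
Vertical AOV on the new format = 2·arctan(14.73 / (2 × 25.2448)) = 2·arctan(0.29174) ≈ 32.5285°.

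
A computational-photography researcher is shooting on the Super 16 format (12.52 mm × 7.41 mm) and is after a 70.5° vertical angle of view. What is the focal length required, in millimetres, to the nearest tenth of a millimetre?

From α = 2·arctan(h/2f) we get f = h / (2·tan(α/2)).
With h = 7.41 mm and α/2 = 35.25°, tan(α/2) ≈ 0.70673, so f ≈ 7.41 / 1.41346 ≈ 5.2425 mm.

5.2 mm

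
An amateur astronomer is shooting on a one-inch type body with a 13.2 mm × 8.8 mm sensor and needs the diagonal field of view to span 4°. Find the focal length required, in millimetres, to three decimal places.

Sensor diagonal = √(13.2² + 8.8²) = √251.6800 ≈ 15.8644 mm.
From α = 2·arctan(d/2f) we get f = d / (2·tan(α/2)).
With d = 15.8644 mm and α/2 = 2°, tan(α/2) ≈ 0.03492, so f ≈ 15.8644 / 0.06984 ≈ 227.1489 mm.

227.149 mm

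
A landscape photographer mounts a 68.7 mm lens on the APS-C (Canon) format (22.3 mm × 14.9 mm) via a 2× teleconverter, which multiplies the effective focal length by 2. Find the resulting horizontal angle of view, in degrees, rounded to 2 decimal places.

9.28°

Effective focal length f = 68.7 × 2 = 137.4 mm.
α = 2·arctan(22.3 / (2 × 137.4)) = 2·arctan(0.08115) ≈ 9.2788°.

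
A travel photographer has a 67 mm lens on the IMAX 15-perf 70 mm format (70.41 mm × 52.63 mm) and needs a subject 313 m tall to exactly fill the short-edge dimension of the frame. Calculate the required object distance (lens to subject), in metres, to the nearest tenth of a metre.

398.5 m

W: 313 m = 313000 mm.
Magnification m = h/W = dᵢ/dₒ; combined with 1/f = 1/dₒ + 1/dᵢ this gives dₒ = f·(1 + W/h).
dₒ = 67 mm × (1 + 313000/52.63) = 67 × 5948.1784 ≈ 398527.954 mm = 398.528 m.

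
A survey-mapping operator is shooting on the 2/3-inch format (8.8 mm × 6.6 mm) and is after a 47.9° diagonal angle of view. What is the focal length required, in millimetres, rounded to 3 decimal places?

Sensor diagonal = √(8.8² + 6.6²) = √121.0000 ≈ 11.0000 mm.
From α = 2·arctan(d/2f) we get f = d / (2·tan(α/2)).
With d = 11.0000 mm and α/2 = 23.95°, tan(α/2) ≈ 0.44418, so f ≈ 11.0000 / 0.88837 ≈ 12.3823 mm.

12.382 mm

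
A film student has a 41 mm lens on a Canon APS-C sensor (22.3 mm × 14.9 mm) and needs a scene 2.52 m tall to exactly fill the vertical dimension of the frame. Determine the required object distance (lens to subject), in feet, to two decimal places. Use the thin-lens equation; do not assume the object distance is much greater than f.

22.88 ft

W: 2.52 m = 2520 mm.
Magnification m = h/W = dᵢ/dₒ; combined with 1/f = 1/dₒ + 1/dᵢ this gives dₒ = f·(1 + W/h).
dₒ = 41 mm × (1 + 2520/14.9) = 41 × 170.1275 ≈ 6975.228 mm = 6975.228/304.8 ft = 22.8846 ft.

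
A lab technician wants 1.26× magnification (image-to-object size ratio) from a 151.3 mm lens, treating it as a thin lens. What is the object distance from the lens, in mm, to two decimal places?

271.38 mm

With m = dᵢ/dₒ and 1/f = 1/dₒ + 1/dᵢ, substituting dᵢ = m·dₒ gives 1/f = (1 + 1/m)/dₒ, hence dₒ = f·(1 + 1/m).
dₒ = 151.3 × (1 + 1/1.26) = 151.3 × 1.79365 ≈ 271.379 mm.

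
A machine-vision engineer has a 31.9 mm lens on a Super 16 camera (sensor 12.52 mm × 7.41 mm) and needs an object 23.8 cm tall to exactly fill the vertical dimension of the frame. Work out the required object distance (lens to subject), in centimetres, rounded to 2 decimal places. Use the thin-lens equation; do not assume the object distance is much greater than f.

105.65 cm

W: 23.8 cm = 238 mm.
Magnification m = h/W = dᵢ/dₒ; combined with 1/f = 1/dₒ + 1/dᵢ this gives dₒ = f·(1 + W/h).
dₒ = 31.9 mm × (1 + 238/7.41) = 31.9 × 33.1188 ≈ 1056.488 mm = 105.649 cm.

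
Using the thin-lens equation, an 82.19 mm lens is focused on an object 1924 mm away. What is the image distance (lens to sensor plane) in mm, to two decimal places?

85.86 mm

1/dᵢ = 1/f − 1/dₒ = 1/82.19 − 1/1924 = 0.0116472 mm⁻¹.
dᵢ = 1/0.0116472 ≈ 85.8577 mm.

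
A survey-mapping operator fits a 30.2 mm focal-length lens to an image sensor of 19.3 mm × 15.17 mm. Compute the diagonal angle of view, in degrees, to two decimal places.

44.24°

Sensor diagonal = √(19.3² + 15.17²) = √602.6189 ≈ 24.5483 mm.
Angle of view α = 2·arctan(d/2f) with d = 24.5483 mm and f = 30.2 mm.
d/2f = 0.40643; arctan(0.40643) ≈ 22.1182°, so α ≈ 44.2365°.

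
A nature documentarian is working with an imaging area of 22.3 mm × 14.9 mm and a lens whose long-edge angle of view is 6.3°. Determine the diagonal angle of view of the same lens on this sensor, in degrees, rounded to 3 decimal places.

From the long-edge AOV: f = 22.3 / (2·tan(3.15°)) = 22.3 / 0.11007 ≈ 202.6045 mm.
Sensor diagonal = √(22.3² + 14.9²) = √719.3000 ≈ 26.8198 mm.
Diagonal AOV = 2·arctan(26.8198 / (2 × 202.6045)) = 2·arctan(0.06619) ≈ 7.5735°.

7.573°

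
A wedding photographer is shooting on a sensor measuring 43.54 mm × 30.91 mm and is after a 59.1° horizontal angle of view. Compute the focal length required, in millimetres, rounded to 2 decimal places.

From α = 2·arctan(w/2f) we get f = w / (2·tan(α/2)).
With w = 43.54 mm and α/2 = 29.55°, tan(α/2) ≈ 0.56693, so f ≈ 43.54 / 1.13385 ≈ 38.4001 mm.

38.40 mm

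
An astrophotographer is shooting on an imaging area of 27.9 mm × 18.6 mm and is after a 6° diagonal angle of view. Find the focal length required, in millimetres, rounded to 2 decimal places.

319.91 mm

Sensor diagonal = √(27.9² + 18.6²) = √1124.3700 ≈ 33.5316 mm.
From α = 2·arctan(d/2f) we get f = d / (2·tan(α/2)).
With d = 33.5316 mm and α/2 = 3°, tan(α/2) ≈ 0.05241, so f ≈ 33.5316 / 0.10482 ≈ 319.9108 mm.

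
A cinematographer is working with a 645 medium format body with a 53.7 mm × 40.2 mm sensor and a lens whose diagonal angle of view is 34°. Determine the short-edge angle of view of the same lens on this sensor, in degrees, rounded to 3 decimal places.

Sensor diagonal = √(53.7² + 40.2²) = √4499.7300 ≈ 67.0800 mm.
From the diagonal AOV: f = 67.0800 / (2·tan(17°)) = 67.0800 / 0.61146 ≈ 109.7044 mm.
Short-edge AOV = 2·arctan(40.2 / (2 × 109.7044)) = 2·arctan(0.18322) ≈ 20.7651°.

20.765°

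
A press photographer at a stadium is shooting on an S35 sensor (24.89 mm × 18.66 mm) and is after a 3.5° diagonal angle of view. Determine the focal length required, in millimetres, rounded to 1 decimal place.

Sensor diagonal = √(24.89² + 18.66²) = √967.7077 ≈ 31.1080 mm.
From α = 2·arctan(d/2f) we get f = d / (2·tan(α/2)).
With d = 31.1080 mm and α/2 = 1.75°, tan(α/2) ≈ 0.03055, so f ≈ 31.1080 / 0.06111 ≈ 509.0865 mm.

509.1 mm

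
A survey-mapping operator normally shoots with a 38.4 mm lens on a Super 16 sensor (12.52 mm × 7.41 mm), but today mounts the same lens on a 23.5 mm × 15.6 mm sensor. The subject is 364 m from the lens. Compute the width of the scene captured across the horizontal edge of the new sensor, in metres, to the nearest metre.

The focal length stays 38.4 mm; the relevant sensor dimension is now w = 23.5 mm. Object distance dₒ = 364 m = 364000 mm.
Thin-lens field width W = w·(dₒ − f)/f = 23.5 × (364000 − 38.4)/38.4 ≈ 222736.917 mm = 222.737 m.

223 m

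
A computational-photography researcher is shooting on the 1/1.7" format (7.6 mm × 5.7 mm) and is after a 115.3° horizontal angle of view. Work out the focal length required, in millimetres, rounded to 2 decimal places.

2.41 mm

From α = 2·arctan(w/2f) we get f = w / (2·tan(α/2)).
With w = 7.6 mm and α/2 = 57.65°, tan(α/2) ≈ 1.57879, so f ≈ 7.6 / 3.15758 ≈ 2.4069 mm.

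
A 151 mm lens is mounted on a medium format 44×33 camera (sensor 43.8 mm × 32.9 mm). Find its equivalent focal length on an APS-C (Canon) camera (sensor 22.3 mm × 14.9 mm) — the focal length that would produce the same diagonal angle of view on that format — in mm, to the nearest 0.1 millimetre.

73.9 mm

Sensor diagonal = √(43.8² + 32.9²) = √3000.8500 ≈ 54.7800 mm.
Sensor diagonal = √(22.3² + 14.9²) = √719.3000 ≈ 26.8198 mm.
Equal angle of view means equal diagonal/f ratio, so f₂ = f₁ · (diagonal₂/diagonal₁) = 151 × 26.8198/54.7800.
f₂ = 151 × 0.48959 ≈ 73.928 mm.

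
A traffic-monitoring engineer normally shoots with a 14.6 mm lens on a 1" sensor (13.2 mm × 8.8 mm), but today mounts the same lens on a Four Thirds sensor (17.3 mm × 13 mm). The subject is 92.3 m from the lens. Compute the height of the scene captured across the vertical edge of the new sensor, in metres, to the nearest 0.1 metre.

The focal length stays 14.6 mm; the relevant sensor dimension is now h = 13 mm. Object distance dₒ = 92.3 m = 92300 mm.
Thin-lens field height W = h·(dₒ − f)/f = 13 × (92300 − 14.6)/14.6 ≈ 82171.932 mm = 82.1719 m.

82.2 m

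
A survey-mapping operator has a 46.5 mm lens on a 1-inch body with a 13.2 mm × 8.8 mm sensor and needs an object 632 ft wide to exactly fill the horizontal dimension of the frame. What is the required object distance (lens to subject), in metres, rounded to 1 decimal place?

W: 632 ft × 304.8 mm/ft = 192633.59 mm.
Magnification m = w/W = dᵢ/dₒ; combined with 1/f = 1/dₒ + 1/dᵢ this gives dₒ = f·(1 + W/w).
dₒ = 46.5 mm × (1 + 192634/13.2) = 46.5 × 14594.4541 ≈ 678642.115 mm = 678.642 m.

678.6 m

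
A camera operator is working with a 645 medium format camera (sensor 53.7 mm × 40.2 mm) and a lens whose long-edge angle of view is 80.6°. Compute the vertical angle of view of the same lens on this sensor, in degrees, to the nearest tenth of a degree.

From the long-edge AOV: f = 53.7 / (2·tan(40.3°)) = 53.7 / 1.69612 ≈ 31.6604 mm.
Vertical AOV = 2·arctan(40.2 / (2 × 31.6604)) = 2·arctan(0.63486) ≈ 64.8198°.

64.8°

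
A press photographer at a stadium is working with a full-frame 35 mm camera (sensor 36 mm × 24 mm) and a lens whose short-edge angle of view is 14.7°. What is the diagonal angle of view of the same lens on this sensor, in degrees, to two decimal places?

26.18°

From the short-edge AOV: f = 24 / (2·tan(7.35°)) = 24 / 0.25798 ≈ 93.0304 mm.
Sensor diagonal = √(36² + 24²) = √1872.0000 ≈ 43.2666 mm.
Diagonal AOV = 2·arctan(43.2666 / (2 × 93.0304)) = 2·arctan(0.23254) ≈ 26.1818°.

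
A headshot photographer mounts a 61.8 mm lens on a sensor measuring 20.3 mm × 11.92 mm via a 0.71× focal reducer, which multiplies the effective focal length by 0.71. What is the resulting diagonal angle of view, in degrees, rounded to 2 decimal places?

30.03°

Effective focal length f = 61.8 × 0.71 = 43.878 mm.
Sensor diagonal = √(20.3² + 11.92²) = √554.1764 ≈ 23.5410 mm.
α = 2·arctan(23.541 / (2 × 43.878)) = 2·arctan(0.26825) ≈ 30.0327°.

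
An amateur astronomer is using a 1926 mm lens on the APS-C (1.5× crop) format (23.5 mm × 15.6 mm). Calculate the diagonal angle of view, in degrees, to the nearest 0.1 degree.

0.8°

Sensor diagonal = √(23.5² + 15.6²) = √795.6100 ≈ 28.2066 mm.
Angle of view α = 2·arctan(d/2f) with d = 28.2066 mm and f = 1926 mm.
d/2f = 0.00732; arctan(0.00732) ≈ 0.4195°, so α ≈ 0.8391°.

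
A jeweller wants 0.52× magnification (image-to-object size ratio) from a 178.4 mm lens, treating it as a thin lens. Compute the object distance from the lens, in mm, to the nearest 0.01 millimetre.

521.48 mm

With m = dᵢ/dₒ and 1/f = 1/dₒ + 1/dᵢ, substituting dᵢ = m·dₒ gives 1/f = (1 + 1/m)/dₒ, hence dₒ = f·(1 + 1/m).
dₒ = 178.4 × (1 + 1/0.52) = 178.4 × 2.92308 ≈ 521.477 mm.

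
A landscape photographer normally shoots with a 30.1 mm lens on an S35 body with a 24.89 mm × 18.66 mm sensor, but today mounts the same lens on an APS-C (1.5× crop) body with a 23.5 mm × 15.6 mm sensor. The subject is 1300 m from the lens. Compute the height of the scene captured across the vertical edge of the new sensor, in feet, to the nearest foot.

2210 ft

The focal length stays 30.1 mm; the relevant sensor dimension is now h = 15.6 mm. Object distance dₒ = 1300 m = 1.3e+06 mm.
Thin-lens field height W = h·(dₒ − f)/f = 15.6 × (1.3e+06 − 30.1)/30.1 ≈ 673738.553 mm = 673738.553/304.8 ft = 2210.43 ft.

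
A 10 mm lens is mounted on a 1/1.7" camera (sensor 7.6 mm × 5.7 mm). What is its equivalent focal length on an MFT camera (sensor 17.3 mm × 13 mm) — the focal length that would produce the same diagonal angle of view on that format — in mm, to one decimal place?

22.8 mm

Sensor diagonal = √(7.6² + 5.7²) = √90.2500 ≈ 9.5000 mm.
Sensor diagonal = √(17.3² + 13²) = √468.2900 ≈ 21.6400 mm.
Equal angle of view means equal diagonal/f ratio, so f₂ = f₁ · (diagonal₂/diagonal₁) = 10 × 21.6400/9.5000.
f₂ = 10 × 2.27790 ≈ 22.779 mm.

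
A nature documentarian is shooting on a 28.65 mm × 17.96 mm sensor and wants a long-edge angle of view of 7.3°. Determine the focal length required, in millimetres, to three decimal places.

224.562 mm

From α = 2·arctan(w/2f) we get f = w / (2·tan(α/2)).
With w = 28.65 mm and α/2 = 3.65°, tan(α/2) ≈ 0.06379, so f ≈ 28.65 / 0.12758 ≈ 224.5620 mm.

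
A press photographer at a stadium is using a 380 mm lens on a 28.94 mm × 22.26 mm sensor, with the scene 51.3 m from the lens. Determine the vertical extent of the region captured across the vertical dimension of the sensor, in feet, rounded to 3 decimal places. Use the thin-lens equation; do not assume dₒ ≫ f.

9.786 ft

dₒ: 51.3 m = 51300 mm.
Similar triangles through the lens centre give W/dₒ = h/dᵢ; with 1/f = 1/dₒ + 1/dᵢ this gives W = h·(dₒ − f)/f.
W = 22.26 mm × (51300 − 380) / 380 = 22.26 × 134.0000 ≈ 2982.840 mm = 2982.840/304.8 ft = 9.78622 ft.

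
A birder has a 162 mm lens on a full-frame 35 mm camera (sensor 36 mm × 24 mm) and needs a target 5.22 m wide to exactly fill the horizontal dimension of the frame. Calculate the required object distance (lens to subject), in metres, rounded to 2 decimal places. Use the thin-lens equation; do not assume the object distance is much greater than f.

23.65 m

W: 5.22 m = 5220 mm.
Magnification m = w/W = dᵢ/dₒ; combined with 1/f = 1/dₒ + 1/dᵢ this gives dₒ = f·(1 + W/w).
dₒ = 162 mm × (1 + 5220/36) = 162 × 146.0000 ≈ 23652.000 mm = 23.652 m.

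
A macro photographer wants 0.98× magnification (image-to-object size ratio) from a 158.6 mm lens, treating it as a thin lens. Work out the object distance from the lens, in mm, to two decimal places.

With m = dᵢ/dₒ and 1/f = 1/dₒ + 1/dᵢ, substituting dᵢ = m·dₒ gives 1/f = (1 + 1/m)/dₒ, hence dₒ = f·(1 + 1/m).
dₒ = 158.6 × (1 + 1/0.98) = 158.6 × 2.02041 ≈ 320.437 mm.

320.44 mm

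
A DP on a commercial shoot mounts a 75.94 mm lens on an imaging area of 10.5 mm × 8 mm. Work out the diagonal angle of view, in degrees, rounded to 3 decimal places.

9.935°

Sensor diagonal = √(10.5² + 8²) = √174.2500 ≈ 13.2004 mm.
Angle of view α = 2·arctan(d/2f) with d = 13.2004 mm and f = 75.94 mm.
d/2f = 0.08691; arctan(0.08691) ≈ 4.9673°, so α ≈ 9.9346°.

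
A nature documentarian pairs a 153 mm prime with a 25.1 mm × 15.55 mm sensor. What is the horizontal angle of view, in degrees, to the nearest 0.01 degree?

9.38°

Angle of view α = 2·arctan(w/2f) with w = 25.1 mm and f = 153 mm.
w/2f = 0.08203; arctan(0.08203) ≈ 4.6893°, so α ≈ 9.3785°.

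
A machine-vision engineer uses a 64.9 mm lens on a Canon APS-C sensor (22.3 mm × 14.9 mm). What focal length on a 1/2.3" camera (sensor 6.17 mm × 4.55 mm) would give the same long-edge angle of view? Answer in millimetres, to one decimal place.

18.0 mm

Equal angle of view means equal width/f ratio, so f₂ = f₁ · (width₂/width₁) = 64.9 × 6.17/22.3.
f₂ = 64.9 × 0.27668 ≈ 17.957 mm.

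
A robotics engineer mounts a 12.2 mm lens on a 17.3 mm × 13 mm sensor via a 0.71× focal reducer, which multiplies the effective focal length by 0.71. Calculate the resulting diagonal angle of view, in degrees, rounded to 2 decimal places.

102.64°

Effective focal length f = 12.2 × 0.71 = 8.662 mm.
Sensor diagonal = √(17.3² + 13²) = √468.2900 ≈ 21.6400 mm.
α = 2·arctan(21.640 / (2 × 8.662)) = 2·arctan(1.24913) ≈ 102.6417°.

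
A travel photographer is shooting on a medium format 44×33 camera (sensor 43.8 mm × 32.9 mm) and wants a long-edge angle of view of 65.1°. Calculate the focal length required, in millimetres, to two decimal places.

From α = 2·arctan(w/2f) we get f = w / (2·tan(α/2)).
With w = 43.8 mm and α/2 = 32.55°, tan(α/2) ≈ 0.63830, so f ≈ 43.8 / 1.27660 ≈ 34.3100 mm.

34.31 mm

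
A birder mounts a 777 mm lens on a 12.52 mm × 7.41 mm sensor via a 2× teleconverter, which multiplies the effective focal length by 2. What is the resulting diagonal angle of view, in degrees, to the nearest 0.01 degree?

Effective focal length f = 777 × 2 = 1554 mm.
Sensor diagonal = √(12.52² + 7.41²) = √211.6585 ≈ 14.5485 mm.
α = 2·arctan(14.548 / (2 × 1554)) = 2·arctan(0.00468) ≈ 0.5364°.

0.54°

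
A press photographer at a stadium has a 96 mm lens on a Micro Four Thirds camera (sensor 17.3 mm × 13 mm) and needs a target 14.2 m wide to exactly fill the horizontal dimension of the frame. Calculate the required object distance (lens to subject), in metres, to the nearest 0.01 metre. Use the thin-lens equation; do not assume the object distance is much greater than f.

78.89 m

W: 14.2 m = 14200 mm.
Magnification m = w/W = dᵢ/dₒ; combined with 1/f = 1/dₒ + 1/dᵢ this gives dₒ = f·(1 + W/w).
dₒ = 96 mm × (1 + 14200/17.3) = 96 × 821.8092 ≈ 78893.688 mm = 78.8937 m.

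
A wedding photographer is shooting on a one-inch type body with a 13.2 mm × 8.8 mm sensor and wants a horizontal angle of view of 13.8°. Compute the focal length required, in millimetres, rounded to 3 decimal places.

From α = 2·arctan(w/2f) we get f = w / (2·tan(α/2)).
With w = 13.2 mm and α/2 = 6.9°, tan(α/2) ≈ 0.12101, so f ≈ 13.2 / 0.24203 ≈ 54.5395 mm.

54.539 mm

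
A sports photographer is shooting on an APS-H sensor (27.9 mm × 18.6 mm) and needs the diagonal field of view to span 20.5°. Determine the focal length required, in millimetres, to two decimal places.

92.72 mm

Sensor diagonal = √(27.9² + 18.6²) = √1124.3700 ≈ 33.5316 mm.
From α = 2·arctan(d/2f) we get f = d / (2·tan(α/2)).
With d = 33.5316 mm and α/2 = 10.25°, tan(α/2) ≈ 0.18083, so f ≈ 33.5316 / 0.36166 ≈ 92.7162 mm.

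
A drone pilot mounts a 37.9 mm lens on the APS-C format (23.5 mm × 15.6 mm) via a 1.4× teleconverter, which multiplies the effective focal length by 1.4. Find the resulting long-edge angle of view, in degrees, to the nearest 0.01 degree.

Effective focal length f = 37.9 × 1.4 = 53.06 mm.
α = 2·arctan(23.5 / (2 × 53.06)) = 2·arctan(0.22145) ≈ 24.9730°.

24.97°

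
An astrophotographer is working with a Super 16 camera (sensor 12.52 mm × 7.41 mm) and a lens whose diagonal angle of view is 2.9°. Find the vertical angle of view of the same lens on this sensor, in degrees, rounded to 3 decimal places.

1.477°

Sensor diagonal = √(12.52² + 7.41²) = √211.6585 ≈ 14.5485 mm.
From the diagonal AOV: f = 14.5485 / (2·tan(1.45°)) = 14.5485 / 0.05063 ≈ 287.3755 mm.
Vertical AOV = 2·arctan(7.41 / (2 × 287.3755)) = 2·arctan(0.01289) ≈ 1.4773°.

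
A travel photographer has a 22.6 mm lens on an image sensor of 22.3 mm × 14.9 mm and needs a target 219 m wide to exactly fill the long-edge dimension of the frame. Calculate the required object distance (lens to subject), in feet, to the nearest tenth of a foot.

728.2 ft

W: 219 m = 219000 mm.
Magnification m = w/W = dᵢ/dₒ; combined with 1/f = 1/dₒ + 1/dᵢ this gives dₒ = f·(1 + W/w).
dₒ = 22.6 mm × (1 + 219000/22.3) = 22.6 × 9821.6278 ≈ 221968.788 mm = 221968.788/304.8 ft = 728.244 ft.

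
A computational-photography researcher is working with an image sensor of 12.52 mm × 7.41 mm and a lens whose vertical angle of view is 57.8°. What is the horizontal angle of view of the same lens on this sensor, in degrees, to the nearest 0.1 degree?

From the vertical AOV: f = 7.41 / (2·tan(28.9°)) = 7.41 / 1.10406 ≈ 6.7116 mm.
Horizontal AOV = 2·arctan(12.52 / (2 × 6.7116)) = 2·arctan(0.93271) ≈ 86.0122°.

86.0°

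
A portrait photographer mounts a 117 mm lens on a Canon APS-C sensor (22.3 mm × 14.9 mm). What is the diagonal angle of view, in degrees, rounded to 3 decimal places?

Sensor diagonal = √(22.3² + 14.9²) = √719.3000 ≈ 26.8198 mm.
Angle of view α = 2·arctan(d/2f) with d = 26.8198 mm and f = 117 mm.
d/2f = 0.11461; arctan(0.11461) ≈ 6.5384°, so α ≈ 13.0768°.

13.077°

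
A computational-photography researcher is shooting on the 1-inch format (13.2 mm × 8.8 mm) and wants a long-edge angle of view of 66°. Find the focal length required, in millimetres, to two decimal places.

10.16 mm

From α = 2·arctan(w/2f) we get f = w / (2·tan(α/2)).
With w = 13.2 mm and α/2 = 33°, tan(α/2) ≈ 0.64941, so f ≈ 13.2 / 1.29882 ≈ 10.1631 mm.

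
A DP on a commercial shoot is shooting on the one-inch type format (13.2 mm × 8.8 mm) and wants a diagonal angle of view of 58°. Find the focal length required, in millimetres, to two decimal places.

14.31 mm

Sensor diagonal = √(13.2² + 8.8²) = √251.6800 ≈ 15.8644 mm.
From α = 2·arctan(d/2f) we get f = d / (2·tan(α/2)).
With d = 15.8644 mm and α/2 = 29°, tan(α/2) ≈ 0.55431, so f ≈ 15.8644 / 1.10862 ≈ 14.3101 mm.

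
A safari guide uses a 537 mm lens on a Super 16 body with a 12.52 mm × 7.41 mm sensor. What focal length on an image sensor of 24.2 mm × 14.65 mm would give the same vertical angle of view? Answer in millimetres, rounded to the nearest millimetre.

1062 mm

Equal angle of view means equal height/f ratio, so f₂ = f₁ · (height₂/height₁) = 537 × 14.65/7.41.
f₂ = 537 × 1.97706 ≈ 1061.680 mm.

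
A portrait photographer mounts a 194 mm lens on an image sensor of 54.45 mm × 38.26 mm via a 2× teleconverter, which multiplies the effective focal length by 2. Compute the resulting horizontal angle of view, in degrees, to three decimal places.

8.027°

Effective focal length f = 194 × 2 = 388 mm.
α = 2·arctan(54.45 / (2 × 388)) = 2·arctan(0.07017) ≈ 8.0274°.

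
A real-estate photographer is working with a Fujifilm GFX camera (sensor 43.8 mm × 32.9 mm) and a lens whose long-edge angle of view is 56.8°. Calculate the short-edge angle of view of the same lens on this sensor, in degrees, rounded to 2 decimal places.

From the long-edge AOV: f = 43.8 / (2·tan(28.4°)) = 43.8 / 1.08140 ≈ 40.5032 mm.
Short-edge AOV = 2·arctan(32.9 / (2 × 40.5032)) = 2·arctan(0.40614) ≈ 44.2081°.

44.21°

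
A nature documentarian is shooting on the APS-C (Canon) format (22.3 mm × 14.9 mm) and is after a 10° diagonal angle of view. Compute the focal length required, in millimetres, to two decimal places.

Sensor diagonal = √(22.3² + 14.9²) = √719.3000 ≈ 26.8198 mm.
From α = 2·arctan(d/2f) we get f = d / (2·tan(α/2)).
With d = 26.8198 mm and α/2 = 5°, tan(α/2) ≈ 0.08749, so f ≈ 26.8198 / 0.17498 ≈ 153.2757 mm.

153.28 mm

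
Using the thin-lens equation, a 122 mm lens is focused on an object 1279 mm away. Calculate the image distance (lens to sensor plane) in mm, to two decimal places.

1/dᵢ = 1/f − 1/dₒ = 1/122 − 1/1279 = 0.0074149 mm⁻¹.
dᵢ = 1/0.0074149 ≈ 134.8643 mm.

134.86 mm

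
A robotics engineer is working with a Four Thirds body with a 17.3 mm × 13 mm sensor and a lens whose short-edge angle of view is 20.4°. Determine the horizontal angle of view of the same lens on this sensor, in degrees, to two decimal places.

From the short-edge AOV: f = 13 / (2·tan(10.2°)) = 13 / 0.35986 ≈ 36.1255 mm.
Horizontal AOV = 2·arctan(17.3 / (2 × 36.1255)) = 2·arctan(0.23944) ≈ 26.9311°.

26.93°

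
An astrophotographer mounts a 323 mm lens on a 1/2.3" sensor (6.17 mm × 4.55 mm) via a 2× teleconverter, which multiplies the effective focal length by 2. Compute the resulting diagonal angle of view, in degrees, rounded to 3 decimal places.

Effective focal length f = 323 × 2 = 646 mm.
Sensor diagonal = √(6.17² + 4.55²) = √58.7714 ≈ 7.6663 mm.
α = 2·arctan(7.666 / (2 × 646)) = 2·arctan(0.00593) ≈ 0.6799°.

0.680°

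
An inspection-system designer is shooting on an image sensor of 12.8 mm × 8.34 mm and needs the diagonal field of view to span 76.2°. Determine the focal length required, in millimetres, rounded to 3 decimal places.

Sensor diagonal = √(12.8² + 8.34²) = √233.3956 ≈ 15.2773 mm.
From α = 2·arctan(d/2f) we get f = d / (2·tan(α/2)).
With d = 15.2773 mm and α/2 = 38.1°, tan(α/2) ≈ 0.78410, so f ≈ 15.2773 / 1.56820 ≈ 9.7419 mm.

9.742 mm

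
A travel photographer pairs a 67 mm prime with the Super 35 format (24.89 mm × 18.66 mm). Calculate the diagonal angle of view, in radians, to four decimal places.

0.4562 rad

Sensor diagonal = √(24.89² + 18.66²) = √967.7077 ≈ 31.1080 mm.
Angle of view α = 2·arctan(d/2f) with d = 31.1080 mm and f = 67 mm.
d/2f = 0.23215; arctan(0.23215) ≈ 0.2281 rad, so α ≈ 0.4562 rad.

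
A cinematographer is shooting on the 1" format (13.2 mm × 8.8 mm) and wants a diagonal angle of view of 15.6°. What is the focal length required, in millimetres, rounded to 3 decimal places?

57.907 mm

Sensor diagonal = √(13.2² + 8.8²) = √251.6800 ≈ 15.8644 mm.
From α = 2·arctan(d/2f) we get f = d / (2·tan(α/2)).
With d = 15.8644 mm and α/2 = 7.8°, tan(α/2) ≈ 0.13698, so f ≈ 15.8644 / 0.27397 ≈ 57.9066 mm.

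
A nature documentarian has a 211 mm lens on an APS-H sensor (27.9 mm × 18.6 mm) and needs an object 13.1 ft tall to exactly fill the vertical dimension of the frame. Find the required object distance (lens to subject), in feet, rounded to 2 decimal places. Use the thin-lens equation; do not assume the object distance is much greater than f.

W: 13.1 ft × 304.8 mm/ft = 3992.88 mm.
Magnification m = h/W = dᵢ/dₒ; combined with 1/f = 1/dₒ + 1/dᵢ this gives dₒ = f·(1 + W/h).
dₒ = 211 mm × (1 + 3992.88/18.6) = 211 × 215.6710 ≈ 45506.573 mm = 45506.573/304.8 ft = 149.3 ft.

149.30 ft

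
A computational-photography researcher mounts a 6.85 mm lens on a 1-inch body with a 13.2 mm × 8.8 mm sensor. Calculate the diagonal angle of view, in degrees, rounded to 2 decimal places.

Sensor diagonal = √(13.2² + 8.8²) = √251.6800 ≈ 15.8644 mm.
Angle of view α = 2·arctan(d/2f) with d = 15.8644 mm and f = 6.85 mm.
d/2f = 1.15799; arctan(1.15799) ≈ 49.1872°, so α ≈ 98.3744°.

98.37°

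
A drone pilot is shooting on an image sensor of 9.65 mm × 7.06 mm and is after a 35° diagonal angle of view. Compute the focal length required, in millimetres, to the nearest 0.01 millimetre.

18.96 mm

Sensor diagonal = √(9.65² + 7.06²) = √142.9661 ≈ 11.9568 mm.
From α = 2·arctan(d/2f) we get f = d / (2·tan(α/2)).
With d = 11.9568 mm and α/2 = 17.5°, tan(α/2) ≈ 0.31530, so f ≈ 11.9568 / 0.63060 ≈ 18.9611 mm.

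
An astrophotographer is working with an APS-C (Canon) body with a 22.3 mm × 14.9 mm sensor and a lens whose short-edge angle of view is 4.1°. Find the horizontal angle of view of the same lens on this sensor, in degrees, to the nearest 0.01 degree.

From the short-edge AOV: f = 14.9 / (2·tan(2.05°)) = 14.9 / 0.07159 ≈ 208.1324 mm.
Horizontal AOV = 2·arctan(22.3 / (2 × 208.1324)) = 2·arctan(0.05357) ≈ 6.1330°.

6.13°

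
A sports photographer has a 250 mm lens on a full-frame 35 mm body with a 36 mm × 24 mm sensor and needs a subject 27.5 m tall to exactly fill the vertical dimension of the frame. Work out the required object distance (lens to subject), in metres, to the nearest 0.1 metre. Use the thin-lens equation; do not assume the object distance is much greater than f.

286.7 m

W: 27.5 m = 27500 mm.
Magnification m = h/W = dᵢ/dₒ; combined with 1/f = 1/dₒ + 1/dᵢ this gives dₒ = f·(1 + W/h).
dₒ = 250 mm × (1 + 27500/24) = 250 × 1146.8333 ≈ 286708.333 mm = 286.708 m.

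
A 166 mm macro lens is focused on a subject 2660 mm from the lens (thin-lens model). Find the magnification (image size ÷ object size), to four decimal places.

0.0666×

Thin lens: 1/f = 1/dₒ + 1/dᵢ → 1/dᵢ = 1/166 − 1/2660 = 0.0056482 mm⁻¹, so dᵢ ≈ 177.0489 mm.
Magnification m = dᵢ/dₒ = 177.0489/2660 ≈ 0.06656.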